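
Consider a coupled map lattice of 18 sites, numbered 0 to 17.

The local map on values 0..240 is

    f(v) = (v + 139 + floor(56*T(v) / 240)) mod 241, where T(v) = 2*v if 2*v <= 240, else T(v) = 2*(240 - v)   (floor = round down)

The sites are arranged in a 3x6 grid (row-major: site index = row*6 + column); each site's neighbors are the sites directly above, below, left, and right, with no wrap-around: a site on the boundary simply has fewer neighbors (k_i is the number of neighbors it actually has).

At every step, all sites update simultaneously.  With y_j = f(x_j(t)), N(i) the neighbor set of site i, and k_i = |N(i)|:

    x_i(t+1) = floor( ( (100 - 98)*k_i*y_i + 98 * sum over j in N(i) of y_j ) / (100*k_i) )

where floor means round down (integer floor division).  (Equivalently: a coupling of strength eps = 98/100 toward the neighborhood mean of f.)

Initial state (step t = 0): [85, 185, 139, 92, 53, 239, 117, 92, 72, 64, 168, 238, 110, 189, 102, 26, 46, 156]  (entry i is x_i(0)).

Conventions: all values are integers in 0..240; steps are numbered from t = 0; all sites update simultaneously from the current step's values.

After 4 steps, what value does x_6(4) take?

Simulating step by step:
t=0: [85, 185, 139, 92, 53, 239, 117, 92, 72, 64, 168, 238, 110, 189, 102, 26, 46, 156]
t=1: [87, 47, 48, 174, 91, 175, 38, 71, 96, 80, 195, 110, 88, 47, 95, 161, 124, 169]
t=2: [196, 81, 117, 85, 104, 46, 21, 158, 65, 85, 46, 104, 197, 25, 111, 43, 102, 68]
t=3: [92, 90, 90, 46, 142, 53, 108, 147, 64, 163, 45, 213, 170, 91, 200, 46, 211, 52]
t=4: [42, 49, 153, 73, 206, 106, 72, 87, 85, 209, 108, 210, 44, 99, 155, 113, 206, 124]

Answer: x_6(4) = 72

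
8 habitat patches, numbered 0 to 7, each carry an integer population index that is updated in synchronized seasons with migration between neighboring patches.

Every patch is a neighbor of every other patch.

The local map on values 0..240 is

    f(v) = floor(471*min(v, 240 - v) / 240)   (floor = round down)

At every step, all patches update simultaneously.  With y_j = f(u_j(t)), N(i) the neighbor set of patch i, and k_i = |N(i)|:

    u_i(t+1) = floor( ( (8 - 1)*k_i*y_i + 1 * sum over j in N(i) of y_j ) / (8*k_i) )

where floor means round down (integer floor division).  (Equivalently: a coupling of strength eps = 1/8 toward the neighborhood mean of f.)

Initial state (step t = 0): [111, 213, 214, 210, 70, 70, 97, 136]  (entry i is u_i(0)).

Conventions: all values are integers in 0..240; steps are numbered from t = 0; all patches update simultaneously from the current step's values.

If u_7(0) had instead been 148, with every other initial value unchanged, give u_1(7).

Answer: u_1(7) = 124
Key observation: This trace re-runs the system from the modified initial state.

Derivation:
t=0: [111, 213, 214, 210, 70, 70, 97, 148]
t=1: [204, 62, 61, 67, 135, 135, 181, 172]
t=2: [79, 123, 121, 131, 196, 196, 118, 133]
t=3: [158, 222, 225, 208, 99, 99, 223, 204]
t=4: [151, 43, 38, 67, 180, 180, 42, 73]
t=5: [165, 88, 79, 128, 116, 116, 86, 139]
t=6: [153, 174, 159, 214, 221, 221, 171, 196]
t=7: [160, 124, 149, 58, 46, 46, 130, 88]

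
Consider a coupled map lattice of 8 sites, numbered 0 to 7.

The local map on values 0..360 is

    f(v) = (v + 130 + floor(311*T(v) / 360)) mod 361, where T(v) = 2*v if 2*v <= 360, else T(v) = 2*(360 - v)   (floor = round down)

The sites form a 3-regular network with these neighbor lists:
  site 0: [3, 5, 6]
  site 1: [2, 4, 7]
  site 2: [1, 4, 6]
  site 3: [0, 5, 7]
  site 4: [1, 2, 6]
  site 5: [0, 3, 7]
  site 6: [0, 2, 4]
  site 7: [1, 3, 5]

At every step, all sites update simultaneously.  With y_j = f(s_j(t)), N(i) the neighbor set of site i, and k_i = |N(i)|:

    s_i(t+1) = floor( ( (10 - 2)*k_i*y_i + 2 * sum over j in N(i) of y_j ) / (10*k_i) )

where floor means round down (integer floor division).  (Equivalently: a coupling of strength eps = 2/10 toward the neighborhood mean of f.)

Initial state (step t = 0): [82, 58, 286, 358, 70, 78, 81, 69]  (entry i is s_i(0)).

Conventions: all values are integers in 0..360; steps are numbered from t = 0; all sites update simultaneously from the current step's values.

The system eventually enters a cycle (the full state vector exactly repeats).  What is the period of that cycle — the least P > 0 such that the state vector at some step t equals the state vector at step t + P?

Answer: 2
Key observation: The state at step 11, [225, 225, 225, 225, 225, 225, 225, 225], reappears at step 13 — and no state repeats earlier — so the cycle the system enters has period 2.

Derivation:
t=0: [82, 58, 286, 358, 70, 78, 81, 69]
t=1: [337, 285, 209, 171, 310, 327, 337, 305]
t=2: [151, 184, 223, 219, 169, 159, 152, 173]
t=3: [185, 252, 227, 226, 227, 205, 188, 238]
t=4: [252, 210, 225, 228, 225, 239, 250, 218]
t=5: [209, 236, 226, 223, 226, 217, 211, 230]
t=6: [236, 220, 226, 228, 226, 232, 235, 223]
t=7: [219, 229, 225, 224, 225, 222, 219, 227]
t=8: [230, 224, 227, 227, 227, 228, 230, 225]
t=9: [223, 226, 225, 225, 225, 225, 223, 226]
t=10: [227, 226, 227, 227, 227, 227, 227, 226]
t=11: [225, 225, 225, 225, 225, 225, 225, 225]
t=12: [227, 227, 227, 227, 227, 227, 227, 227]
t=13: [225, 225, 225, 225, 225, 225, 225, 225]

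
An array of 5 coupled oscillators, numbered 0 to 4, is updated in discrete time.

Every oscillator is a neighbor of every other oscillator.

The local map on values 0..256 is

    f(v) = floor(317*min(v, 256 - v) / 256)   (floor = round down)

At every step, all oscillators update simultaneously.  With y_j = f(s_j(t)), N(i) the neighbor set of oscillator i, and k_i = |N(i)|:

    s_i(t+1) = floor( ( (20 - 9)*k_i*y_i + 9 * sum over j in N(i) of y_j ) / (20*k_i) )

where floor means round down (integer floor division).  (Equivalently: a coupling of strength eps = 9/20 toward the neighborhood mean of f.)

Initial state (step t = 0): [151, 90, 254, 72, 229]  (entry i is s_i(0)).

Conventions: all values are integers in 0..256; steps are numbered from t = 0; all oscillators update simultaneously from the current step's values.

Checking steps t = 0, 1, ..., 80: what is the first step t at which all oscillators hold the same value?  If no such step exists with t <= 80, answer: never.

Simulating step by step:
t=0: [151, 90, 254, 72, 229]  (not all equal)
t=1: [97, 89, 41, 80, 55]  (not all equal)
t=2: [102, 98, 72, 93, 80]  (not all equal)
t=3: [117, 114, 100, 112, 105]  (not all equal)
t=4: [139, 137, 129, 136, 132]  (not all equal)
t=5: [147, 148, 152, 149, 151]  (not all equal)
t=6: [132, 132, 129, 131, 130]  (not all equal)
t=7: [153, 153, 155, 154, 155]  (not all equal)
t=8: [126, 126, 125, 126, 125]  (not all equal)
t=9: [155, 155, 154, 155, 154]  (not all equal)
t=10: [125, 125, 125, 125, 125]  (all equal)

Answer: 10
Key observation: Synchronization is absorbing here: once all oscillators are equal they stay equal, and step 10 is the first all-equal step.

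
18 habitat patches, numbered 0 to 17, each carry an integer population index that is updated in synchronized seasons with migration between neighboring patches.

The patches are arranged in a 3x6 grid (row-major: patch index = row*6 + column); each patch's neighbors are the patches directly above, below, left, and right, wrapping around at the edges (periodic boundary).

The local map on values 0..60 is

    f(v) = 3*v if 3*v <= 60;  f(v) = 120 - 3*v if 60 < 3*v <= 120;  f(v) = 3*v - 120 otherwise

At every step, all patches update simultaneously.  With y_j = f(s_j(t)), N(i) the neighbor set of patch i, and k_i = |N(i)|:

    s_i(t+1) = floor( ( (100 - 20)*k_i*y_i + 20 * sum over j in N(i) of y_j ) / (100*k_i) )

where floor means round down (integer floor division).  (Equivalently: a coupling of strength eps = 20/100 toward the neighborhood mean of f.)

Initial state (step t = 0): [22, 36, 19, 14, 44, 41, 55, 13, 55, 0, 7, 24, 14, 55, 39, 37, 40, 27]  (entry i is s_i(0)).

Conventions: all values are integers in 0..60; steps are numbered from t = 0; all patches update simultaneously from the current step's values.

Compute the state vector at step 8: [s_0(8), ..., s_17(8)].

Simulating step by step:
t=0: [22, 36, 19, 14, 44, 41, 55, 13, 55, 0, 7, 24, 14, 55, 39, 37, 40, 27]
t=1: [48, 19, 50, 37, 12, 10, 45, 38, 40, 5, 19, 43, 42, 40, 10, 9, 4, 35]
t=2: [24, 48, 28, 12, 34, 28, 14, 8, 4, 16, 49, 13, 7, 4, 26, 24, 16, 14]
t=3: [44, 25, 34, 36, 21, 36, 40, 23, 17, 44, 29, 38, 24, 15, 39, 47, 45, 40]
t=4: [14, 42, 19, 15, 49, 13, 5, 47, 45, 15, 30, 7, 41, 43, 9, 18, 17, 4]
t=5: [36, 11, 50, 45, 29, 36, 16, 19, 19, 43, 31, 21, 6, 10, 28, 51, 46, 15]
t=6: [15, 32, 31, 17, 30, 16, 45, 54, 52, 13, 27, 52, 21, 31, 36, 30, 21, 41]
t=7: [43, 26, 27, 47, 33, 44, 21, 38, 34, 39, 39, 34, 50, 28, 15, 31, 50, 12]
t=8: [14, 38, 37, 21, 20, 13, 48, 12, 19, 5, 6, 19, 30, 34, 42, 26, 28, 33]

Answer: [14, 38, 37, 21, 20, 13, 48, 12, 19, 5, 6, 19, 30, 34, 42, 26, 28, 33]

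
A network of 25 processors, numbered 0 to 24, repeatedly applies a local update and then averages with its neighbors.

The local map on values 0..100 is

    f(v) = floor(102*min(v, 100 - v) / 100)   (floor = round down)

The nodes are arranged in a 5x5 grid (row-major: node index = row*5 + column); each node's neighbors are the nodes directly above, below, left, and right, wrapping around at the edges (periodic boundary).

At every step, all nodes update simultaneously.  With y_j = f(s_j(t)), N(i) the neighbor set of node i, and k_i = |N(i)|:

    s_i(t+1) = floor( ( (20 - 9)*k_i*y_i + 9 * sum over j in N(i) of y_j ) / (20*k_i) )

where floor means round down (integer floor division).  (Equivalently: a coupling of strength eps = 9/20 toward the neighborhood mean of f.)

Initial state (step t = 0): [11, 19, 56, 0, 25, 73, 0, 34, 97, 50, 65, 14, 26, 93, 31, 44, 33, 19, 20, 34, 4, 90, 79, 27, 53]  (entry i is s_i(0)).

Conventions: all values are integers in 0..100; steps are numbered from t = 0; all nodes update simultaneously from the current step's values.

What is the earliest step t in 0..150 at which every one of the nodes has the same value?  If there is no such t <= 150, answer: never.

Simulating step by step:
t=0: [11, 19, 56, 0, 25, 73, 0, 34, 97, 50, 65, 14, 26, 93, 31, 44, 33, 19, 20, 34, 4, 90, 79, 27, 53]  (not all equal)
t=1: [14, 17, 32, 11, 26, 25, 10, 26, 12, 37, 32, 18, 22, 12, 31, 36, 27, 21, 20, 34, 14, 14, 22, 24, 35]  (not all equal)
t=2: [16, 17, 26, 16, 25, 24, 15, 22, 16, 30, 29, 20, 20, 16, 29, 31, 24, 21, 21, 32, 18, 16, 22, 23, 30]  (not all equal)
t=3: [18, 17, 22, 18, 24, 23, 17, 20, 18, 27, 27, 20, 19, 18, 27, 28, 23, 21, 21, 30, 20, 17, 21, 22, 27]  (not all equal)
t=4: [19, 17, 20, 19, 23, 22, 18, 19, 19, 25, 25, 20, 19, 19, 26, 26, 22, 21, 21, 28, 21, 18, 20, 21, 25]  (not all equal)
t=5: [19, 17, 19, 19, 22, 21, 18, 19, 19, 23, 24, 20, 19, 20, 25, 25, 21, 20, 21, 26, 21, 18, 20, 21, 24]  (not all equal)
t=6: [19, 17, 18, 19, 21, 21, 18, 18, 19, 22, 23, 20, 19, 20, 24, 24, 20, 20, 21, 24, 21, 18, 19, 21, 23]  (not all equal)
t=7: [19, 17, 18, 19, 20, 20, 18, 18, 19, 21, 22, 20, 19, 20, 23, 23, 20, 19, 21, 23, 21, 18, 19, 20, 22]  (not all equal)
t=8: [19, 17, 18, 19, 20, 20, 18, 18, 19, 20, 21, 19, 19, 20, 22, 22, 20, 19, 20, 22, 20, 18, 18, 20, 21]  (not all equal)
t=9: [19, 17, 18, 19, 19, 19, 18, 18, 19, 20, 20, 19, 19, 20, 21, 21, 19, 19, 20, 21, 20, 18, 18, 19, 20]  (not all equal)
t=10: [18, 17, 18, 18, 19, 19, 18, 18, 19, 19, 20, 19, 19, 19, 20, 20, 19, 19, 19, 20, 19, 18, 18, 19, 19]  (not all equal)
t=11: [18, 17, 17, 18, 18, 18, 18, 18, 18, 19, 19, 19, 18, 19, 19, 19, 19, 18, 19, 19, 18, 18, 18, 18, 19]  (not all equal)
t=12: [17, 17, 17, 17, 18, 18, 18, 17, 18, 18, 18, 18, 18, 18, 19, 18, 18, 18, 18, 19, 18, 18, 17, 18, 18]  (not all equal)
t=13: [17, 17, 17, 17, 17, 17, 17, 17, 17, 18, 18, 18, 17, 18, 18, 18, 18, 17, 18, 18, 17, 17, 17, 17, 18]  (not all equal)
t=14: [17, 17, 17, 17, 17, 17, 17, 17, 17, 17, 17, 17, 17, 17, 18, 17, 17, 17, 17, 18, 17, 17, 17, 17, 17]  (not all equal)
t=15: [17, 17, 17, 17, 17, 17, 17, 17, 17, 17, 17, 17, 17, 17, 17, 17, 17, 17, 17, 17, 17, 17, 17, 17, 17]  (all equal)

Answer: 15
Key observation: Synchronization is absorbing here: once all nodes are equal they stay equal, and step 15 is the first all-equal step.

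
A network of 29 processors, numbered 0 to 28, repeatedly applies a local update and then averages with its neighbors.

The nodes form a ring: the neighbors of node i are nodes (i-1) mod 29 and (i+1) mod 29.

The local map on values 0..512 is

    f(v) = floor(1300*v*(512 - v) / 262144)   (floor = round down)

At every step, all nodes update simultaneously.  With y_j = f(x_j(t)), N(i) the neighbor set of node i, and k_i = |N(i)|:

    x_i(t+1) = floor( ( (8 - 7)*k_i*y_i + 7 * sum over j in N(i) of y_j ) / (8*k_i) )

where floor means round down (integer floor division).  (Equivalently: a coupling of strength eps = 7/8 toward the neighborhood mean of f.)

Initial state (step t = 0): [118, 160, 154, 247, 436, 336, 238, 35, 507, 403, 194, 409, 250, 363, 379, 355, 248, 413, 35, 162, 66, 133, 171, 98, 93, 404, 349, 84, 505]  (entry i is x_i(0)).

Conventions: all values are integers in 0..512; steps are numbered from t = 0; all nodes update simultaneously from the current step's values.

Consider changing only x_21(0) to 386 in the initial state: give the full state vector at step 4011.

Answer: [310, 310, 309, 309, 309, 310, 310, 311, 311, 310, 310, 309, 309, 309, 309, 309, 309, 310, 310, 310, 310, 310, 309, 309, 309, 310, 310, 311, 311]
Key observation: The state at step 7, [310, 310, 309, 309, 309, 310, 310, 311, 311, 310, 310, 309, 309, 309, 309, 309, 309, 310, 310, 310, 310, 310, 309, 309, 309, 310, 310, 311, 311], reappears at step 9: the system is in a cycle of period 2 from step 7 on.  Therefore the state at step 4011 equals the state at step 7 + ((4011 - 7) mod 2) = 7, which is [310, 310, 309, 309, 309, 310, 310, 311, 311, 310, 310, 309, 309, 309, 309, 309, 309, 310, 310, 310, 310, 310, 309, 309, 309, 310, 310, 311, 311].

Derivation:
t=0: [118, 160, 154, 247, 436, 336, 238, 35, 507, 403, 194, 409, 250, 363, 379, 355, 248, 413, 35, 162, 66, 386, 171, 98, 93, 404, 349, 84, 505]
t=1: [158, 254, 297, 231, 290, 249, 204, 156, 132, 165, 224, 301, 248, 284, 269, 285, 249, 202, 221, 134, 246, 220, 229, 236, 206, 234, 207, 153, 180]
t=2: [305, 299, 321, 317, 322, 316, 300, 278, 275, 283, 301, 320, 318, 323, 320, 323, 316, 319, 285, 312, 289, 321, 320, 317, 321, 313, 299, 300, 277]
t=3: [317, 309, 309, 303, 306, 308, 314, 319, 321, 318, 312, 308, 303, 304, 302, 305, 303, 312, 308, 318, 308, 310, 304, 304, 306, 309, 311, 318, 315]
t=4: [308, 308, 312, 311, 312, 310, 308, 305, 304, 306, 308, 311, 312, 313, 313, 313, 311, 312, 307, 310, 307, 311, 311, 312, 312, 310, 308, 307, 305]
t=5: [311, 310, 309, 309, 309, 310, 311, 312, 312, 312, 310, 309, 308, 308, 308, 308, 308, 310, 309, 311, 309, 310, 309, 309, 309, 310, 311, 312, 311]
t=6: [309, 310, 310, 311, 310, 310, 309, 309, 309, 309, 310, 310, 311, 311, 311, 311, 310, 310, 309, 310, 309, 310, 310, 311, 310, 310, 309, 309, 309]
t=7: [310, 310, 309, 309, 309, 310, 310, 311, 311, 310, 310, 309, 309, 309, 309, 309, 309, 310, 310, 310, 310, 310, 309, 309, 309, 310, 310, 311, 311]
t=8: [309, 310, 310, 311, 310, 310, 309, 309, 309, 309, 310, 310, 311, 311, 311, 311, 310, 310, 310, 310, 310, 310, 310, 311, 310, 310, 309, 309, 309]
t=9: [310, 310, 309, 309, 309, 310, 310, 311, 311, 310, 310, 309, 309, 309, 309, 309, 309, 310, 310, 310, 310, 310, 309, 309, 309, 310, 310, 311, 311]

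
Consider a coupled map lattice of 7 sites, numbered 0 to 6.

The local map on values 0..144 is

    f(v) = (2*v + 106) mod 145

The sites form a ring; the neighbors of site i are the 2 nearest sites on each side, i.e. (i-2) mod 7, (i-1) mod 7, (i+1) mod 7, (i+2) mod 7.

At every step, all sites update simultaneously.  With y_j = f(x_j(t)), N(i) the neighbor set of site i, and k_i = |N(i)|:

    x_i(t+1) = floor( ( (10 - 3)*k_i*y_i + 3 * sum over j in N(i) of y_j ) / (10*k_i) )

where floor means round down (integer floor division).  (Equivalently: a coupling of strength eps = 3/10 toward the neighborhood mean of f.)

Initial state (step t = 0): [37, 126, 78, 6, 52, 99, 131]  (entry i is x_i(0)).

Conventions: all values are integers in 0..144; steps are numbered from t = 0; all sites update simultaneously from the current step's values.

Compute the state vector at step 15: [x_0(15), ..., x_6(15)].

Answer: [37, 106, 120, 91, 46, 58, 34]

Derivation:
t=0: [37, 126, 78, 6, 52, 99, 131]
t=1: [45, 73, 103, 102, 70, 32, 68]
t=2: [54, 89, 36, 33, 83, 37, 89]
t=3: [74, 117, 50, 43, 106, 51, 125]
t=4: [94, 56, 60, 48, 37, 62, 64]
t=5: [27, 68, 69, 60, 47, 73, 77]
t=6: [41, 91, 87, 83, 68, 94, 101]
t=7: [52, 124, 125, 117, 89, 24, 34]
t=8: [58, 60, 70, 55, 108, 27, 41]
t=9: [71, 78, 90, 66, 39, 27, 45]
t=10: [96, 111, 125, 88, 49, 31, 56]
t=11: [20, 47, 64, 109, 63, 36, 60]
t=12: [20, 53, 75, 43, 78, 38, 69]
t=13: [24, 66, 95, 57, 103, 45, 85]
t=14: [27, 81, 19, 65, 35, 53, 104]
t=15: [37, 106, 120, 91, 46, 58, 34]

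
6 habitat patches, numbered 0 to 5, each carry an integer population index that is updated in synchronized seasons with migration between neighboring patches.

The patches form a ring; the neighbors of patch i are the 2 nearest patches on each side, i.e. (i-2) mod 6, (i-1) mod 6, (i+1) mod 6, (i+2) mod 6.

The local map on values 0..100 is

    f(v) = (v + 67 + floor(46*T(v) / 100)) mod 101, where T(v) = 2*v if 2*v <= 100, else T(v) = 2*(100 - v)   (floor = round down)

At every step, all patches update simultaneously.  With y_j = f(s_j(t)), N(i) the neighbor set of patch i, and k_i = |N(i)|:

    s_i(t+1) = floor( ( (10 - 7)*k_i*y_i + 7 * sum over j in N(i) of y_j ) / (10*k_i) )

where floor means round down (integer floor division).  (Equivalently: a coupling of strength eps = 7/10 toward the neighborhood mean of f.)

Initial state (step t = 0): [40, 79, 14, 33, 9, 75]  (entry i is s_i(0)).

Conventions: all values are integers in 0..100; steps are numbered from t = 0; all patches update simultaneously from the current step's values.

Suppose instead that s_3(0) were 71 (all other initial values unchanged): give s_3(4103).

Answer: s_3(4103) = 63
Key observation: The state at step 2, [63, 63, 63, 63, 63, 63], reappears at step 3: the system is in a cycle of period 1 from step 2 on.  Therefore the state at step 4103 equals the state at step 2 + ((4103 - 2) mod 1) = 2, which is [63, 63, 63, 63, 63, 63].

Derivation:
t=0: [40, 79, 14, 71, 9, 75]
t=1: [65, 65, 72, 72, 71, 63]
t=2: [63, 63, 63, 63, 63, 63]
t=3: [63, 63, 63, 63, 63, 63]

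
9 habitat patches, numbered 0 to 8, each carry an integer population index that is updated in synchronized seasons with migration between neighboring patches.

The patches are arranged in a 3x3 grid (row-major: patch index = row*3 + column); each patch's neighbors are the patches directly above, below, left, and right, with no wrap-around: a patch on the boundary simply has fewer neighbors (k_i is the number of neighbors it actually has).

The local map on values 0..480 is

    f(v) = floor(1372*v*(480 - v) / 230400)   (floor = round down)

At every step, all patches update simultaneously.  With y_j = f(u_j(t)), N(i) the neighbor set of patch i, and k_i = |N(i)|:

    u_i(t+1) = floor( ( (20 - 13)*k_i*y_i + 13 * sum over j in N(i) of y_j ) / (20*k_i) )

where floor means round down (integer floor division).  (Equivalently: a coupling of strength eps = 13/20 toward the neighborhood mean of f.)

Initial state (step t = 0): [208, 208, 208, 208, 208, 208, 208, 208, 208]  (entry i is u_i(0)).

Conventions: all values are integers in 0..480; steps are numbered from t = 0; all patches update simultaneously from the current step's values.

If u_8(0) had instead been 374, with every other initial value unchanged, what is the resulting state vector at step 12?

Answer: [307, 307, 308, 307, 308, 308, 308, 308, 308]
Key observation: This trace re-runs the system from the modified initial state.

Derivation:
t=0: [208, 208, 208, 208, 208, 208, 208, 208, 374]
t=1: [336, 336, 336, 336, 336, 314, 336, 314, 301]
t=2: [288, 288, 295, 288, 295, 302, 295, 302, 313]
t=3: [329, 326, 324, 326, 324, 319, 324, 319, 316]
t=4: [296, 298, 300, 298, 300, 303, 300, 303, 306]
t=5: [322, 322, 320, 322, 320, 319, 320, 319, 318]
t=6: [302, 302, 303, 302, 303, 304, 303, 304, 305]
t=7: [320, 319, 319, 319, 319, 318, 319, 318, 317]
t=8: [304, 304, 305, 304, 305, 305, 305, 305, 306]
t=9: [318, 317, 317, 317, 317, 317, 317, 317, 317]
t=10: [306, 306, 307, 306, 307, 307, 307, 307, 307]
t=11: [317, 316, 316, 316, 316, 316, 316, 316, 316]
t=12: [307, 307, 308, 307, 308, 308, 308, 308, 308]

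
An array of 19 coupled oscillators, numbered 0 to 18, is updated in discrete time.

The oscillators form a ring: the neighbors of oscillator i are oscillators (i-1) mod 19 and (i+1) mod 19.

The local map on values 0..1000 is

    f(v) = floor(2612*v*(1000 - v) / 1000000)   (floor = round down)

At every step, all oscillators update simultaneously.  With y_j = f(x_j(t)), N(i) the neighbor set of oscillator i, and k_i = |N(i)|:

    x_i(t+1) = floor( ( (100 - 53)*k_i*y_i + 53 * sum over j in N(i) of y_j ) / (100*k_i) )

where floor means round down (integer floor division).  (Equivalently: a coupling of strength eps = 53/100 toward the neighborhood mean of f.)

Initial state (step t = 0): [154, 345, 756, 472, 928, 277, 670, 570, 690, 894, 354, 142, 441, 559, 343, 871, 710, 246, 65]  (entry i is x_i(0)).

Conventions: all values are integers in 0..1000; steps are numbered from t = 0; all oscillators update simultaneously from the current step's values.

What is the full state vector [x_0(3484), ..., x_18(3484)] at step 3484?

Answer: [617, 617, 617, 617, 617, 617, 617, 617, 617, 617, 617, 617, 617, 617, 617, 617, 617, 617, 617]
Key observation: The state at step 10, [617, 617, 617, 617, 617, 617, 617, 617, 617, 617, 617, 617, 617, 617, 617, 617, 617, 617, 617], reappears at step 11: the system is in a cycle of period 1 from step 10 on.  Therefore the state at step 3484 equals the state at step 10 + ((3484 - 10) mod 1) = 10, which is [617, 617, 617, 617, 617, 617, 617, 617, 617, 617, 617, 617, 617, 617, 617, 617, 617, 617, 617].

Derivation:
t=0: [154, 345, 756, 472, 928, 277, 670, 570, 690, 894, 354, 142, 441, 559, 343, 871, 710, 246, 65]
t=1: [358, 494, 554, 479, 392, 444, 579, 601, 497, 422, 430, 478, 556, 628, 524, 435, 458, 411, 292]
t=2: [597, 636, 648, 641, 635, 636, 635, 635, 641, 641, 642, 646, 636, 629, 637, 645, 641, 611, 579]
t=3: [623, 607, 598, 600, 603, 604, 604, 603, 602, 600, 599, 599, 603, 606, 603, 600, 605, 619, 629]
t=4: [614, 621, 625, 626, 625, 624, 624, 624, 625, 626, 626, 626, 625, 624, 624, 625, 622, 616, 611]
t=5: [617, 614, 612, 611, 611, 612, 612, 612, 611, 611, 611, 611, 611, 612, 612, 612, 614, 617, 618]
t=6: [617, 618, 619, 620, 620, 620, 620, 620, 620, 620, 620, 620, 620, 620, 620, 619, 618, 617, 616]
t=7: [616, 616, 615, 615, 615, 615, 615, 615, 615, 615, 615, 615, 615, 615, 615, 615, 616, 616, 617]
t=8: [617, 617, 617, 618, 618, 618, 618, 618, 618, 618, 618, 618, 618, 618, 618, 617, 617, 617, 617]
t=9: [617, 617, 616, 616, 616, 616, 616, 616, 616, 616, 616, 616, 616, 616, 616, 616, 617, 617, 617]
t=10: [617, 617, 617, 617, 617, 617, 617, 617, 617, 617, 617, 617, 617, 617, 617, 617, 617, 617, 617]
t=11: [617, 617, 617, 617, 617, 617, 617, 617, 617, 617, 617, 617, 617, 617, 617, 617, 617, 617, 617]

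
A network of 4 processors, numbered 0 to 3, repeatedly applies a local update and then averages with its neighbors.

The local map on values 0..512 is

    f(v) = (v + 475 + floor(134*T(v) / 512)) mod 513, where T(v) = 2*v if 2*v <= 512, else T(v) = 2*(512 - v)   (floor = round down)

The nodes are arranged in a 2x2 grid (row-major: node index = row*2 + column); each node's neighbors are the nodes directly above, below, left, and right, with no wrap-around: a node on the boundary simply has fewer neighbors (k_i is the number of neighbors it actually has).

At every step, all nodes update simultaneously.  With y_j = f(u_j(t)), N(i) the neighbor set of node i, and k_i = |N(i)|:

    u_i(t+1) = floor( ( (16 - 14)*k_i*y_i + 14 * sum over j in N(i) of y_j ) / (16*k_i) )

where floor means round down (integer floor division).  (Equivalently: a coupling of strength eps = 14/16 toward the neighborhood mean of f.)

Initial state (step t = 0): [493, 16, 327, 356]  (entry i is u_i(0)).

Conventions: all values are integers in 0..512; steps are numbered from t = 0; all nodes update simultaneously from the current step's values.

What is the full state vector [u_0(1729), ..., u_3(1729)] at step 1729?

Simulating step by step:
t=0: [493, 16, 327, 356]
t=1: [444, 439, 425, 436]
t=2: [436, 439, 438, 435]
t=3: [438, 437, 437, 438]
t=4: [438, 438, 438, 438]
t=5: [438, 438, 438, 438]

Answer: [438, 438, 438, 438]
Key observation: The state at step 4, [438, 438, 438, 438], reappears at step 5: the system is in a cycle of period 1 from step 4 on.  Therefore the state at step 1729 equals the state at step 4 + ((1729 - 4) mod 1) = 4, which is [438, 438, 438, 438].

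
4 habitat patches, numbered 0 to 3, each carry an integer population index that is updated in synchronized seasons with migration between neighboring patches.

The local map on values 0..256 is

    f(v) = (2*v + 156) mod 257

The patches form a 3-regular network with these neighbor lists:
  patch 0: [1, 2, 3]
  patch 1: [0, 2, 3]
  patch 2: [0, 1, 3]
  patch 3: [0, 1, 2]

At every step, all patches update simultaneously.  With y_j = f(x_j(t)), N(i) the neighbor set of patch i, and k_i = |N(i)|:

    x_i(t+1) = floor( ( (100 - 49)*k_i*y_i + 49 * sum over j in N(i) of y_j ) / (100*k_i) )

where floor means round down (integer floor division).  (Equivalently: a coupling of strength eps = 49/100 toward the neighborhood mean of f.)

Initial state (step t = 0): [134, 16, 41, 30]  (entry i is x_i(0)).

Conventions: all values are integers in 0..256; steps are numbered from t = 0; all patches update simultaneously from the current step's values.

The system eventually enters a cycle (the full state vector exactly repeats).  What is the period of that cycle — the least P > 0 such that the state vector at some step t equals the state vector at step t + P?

Answer: 16
Key observation: The state at step 23, [72, 72, 75, 72], reappears at step 39 — and no state repeats earlier — so the cycle the system enters has period 16.

Derivation:
t=0: [134, 16, 41, 30]
t=1: [190, 197, 214, 207]
t=2: [37, 42, 54, 49]
t=3: [199, 202, 121, 207]
t=4: [60, 62, 95, 65]
t=5: [32, 34, 56, 36]
t=6: [187, 189, 115, 190]
t=7: [36, 37, 75, 38]
t=8: [199, 200, 137, 201]
t=9: [62, 63, 108, 64]
t=10: [39, 39, 70, 40]
t=11: [202, 202, 134, 203]
t=12: [66, 66, 108, 66]
t=13: [44, 44, 73, 44]
t=14: [211, 211, 142, 211]
t=15: [83, 83, 124, 83]
t=16: [78, 78, 106, 78]
t=17: [64, 64, 83, 64]
t=18: [33, 33, 46, 33]
t=19: [226, 226, 235, 226]
t=20: [96, 96, 103, 96]
t=21: [93, 93, 98, 93]
t=22: [86, 86, 90, 86]
t=23: [72, 72, 75, 72]
t=24: [43, 43, 46, 43]
t=25: [242, 242, 245, 242]
t=26: [126, 126, 129, 126]
t=27: [151, 151, 154, 151]
t=28: [201, 201, 204, 201]
t=29: [44, 44, 47, 44]
t=30: [244, 244, 247, 244]
t=31: [130, 130, 133, 130]
t=32: [159, 159, 162, 159]
t=33: [217, 217, 220, 217]
t=34: [76, 76, 79, 76]
t=35: [51, 51, 54, 51]
t=36: [1, 1, 4, 1]
t=37: [158, 158, 161, 158]
t=38: [215, 215, 218, 215]
t=39: [72, 72, 75, 72]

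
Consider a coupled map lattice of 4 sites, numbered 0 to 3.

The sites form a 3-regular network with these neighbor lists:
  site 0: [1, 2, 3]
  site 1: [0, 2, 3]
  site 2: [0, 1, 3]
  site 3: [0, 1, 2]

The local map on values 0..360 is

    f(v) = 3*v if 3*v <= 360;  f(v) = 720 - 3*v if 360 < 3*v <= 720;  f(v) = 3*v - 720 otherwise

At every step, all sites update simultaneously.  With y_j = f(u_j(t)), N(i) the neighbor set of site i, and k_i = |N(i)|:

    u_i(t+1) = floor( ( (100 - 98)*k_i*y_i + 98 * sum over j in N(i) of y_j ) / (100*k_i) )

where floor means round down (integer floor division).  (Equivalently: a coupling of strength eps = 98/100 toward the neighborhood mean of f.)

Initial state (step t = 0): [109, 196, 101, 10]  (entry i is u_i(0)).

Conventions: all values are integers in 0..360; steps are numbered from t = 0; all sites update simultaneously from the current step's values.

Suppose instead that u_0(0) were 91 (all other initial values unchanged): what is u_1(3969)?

Answer: u_1(3969) = 0
Key observation: The state at step 26, [0, 0, 0, 0], reappears at step 27: the system is in a cycle of period 1 from step 26 on.  Therefore the state at step 3969 equals the state at step 26 + ((3969 - 26) mod 1) = 26, which is [0, 0, 0, 0].

Derivation:
t=0: [91, 196, 101, 10]
t=1: [157, 200, 148, 231]
t=2: [143, 182, 134, 211]
t=3: [194, 230, 186, 257]
t=4: [82, 115, 74, 108]
t=5: [295, 265, 303, 272]
t=6: [120, 148, 113, 142]
t=7: [304, 329, 310, 324]
t=8: [241, 218, 236, 223]
t=9: [42, 22, 39, 27]
t=10: [88, 107, 91, 102]
t=11: [299, 281, 296, 286]
t=12: [143, 160, 146, 155]
t=13: [259, 275, 262, 270]
t=14: [86, 71, 83, 76]
t=15: [230, 244, 233, 239]
t=16: [12, 17, 15, 20]
t=17: [51, 47, 48, 44]
t=18: [139, 142, 142, 145]
t=19: [291, 294, 294, 296]
t=20: [163, 161, 161, 159]
t=21: [238, 237, 237, 235]
t=22: [10, 9, 9, 8]
t=23: [26, 27, 27, 27]
t=24: [80, 80, 80, 80]
t=25: [240, 240, 240, 240]
t=26: [0, 0, 0, 0]
t=27: [0, 0, 0, 0]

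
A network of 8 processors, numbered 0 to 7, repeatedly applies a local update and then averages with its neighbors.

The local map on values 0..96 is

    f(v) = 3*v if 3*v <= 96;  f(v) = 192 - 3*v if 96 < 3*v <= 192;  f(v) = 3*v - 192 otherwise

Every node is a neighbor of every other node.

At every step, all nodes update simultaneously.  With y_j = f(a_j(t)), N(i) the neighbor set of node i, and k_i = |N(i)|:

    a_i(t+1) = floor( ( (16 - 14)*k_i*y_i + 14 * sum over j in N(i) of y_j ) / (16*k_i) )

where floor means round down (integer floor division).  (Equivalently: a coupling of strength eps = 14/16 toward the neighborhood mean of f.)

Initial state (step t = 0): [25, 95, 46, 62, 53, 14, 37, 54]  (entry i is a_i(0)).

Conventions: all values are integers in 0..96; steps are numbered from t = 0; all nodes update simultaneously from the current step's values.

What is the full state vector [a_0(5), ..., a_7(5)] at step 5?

Simulating step by step:
t=0: [25, 95, 46, 62, 53, 14, 37, 54]
t=1: [51, 51, 51, 51, 51, 51, 51, 51]
t=2: [39, 39, 39, 39, 39, 39, 39, 39]
t=3: [75, 75, 75, 75, 75, 75, 75, 75]
t=4: [33, 33, 33, 33, 33, 33, 33, 33]
t=5: [93, 93, 93, 93, 93, 93, 93, 93]

Answer: [93, 93, 93, 93, 93, 93, 93, 93]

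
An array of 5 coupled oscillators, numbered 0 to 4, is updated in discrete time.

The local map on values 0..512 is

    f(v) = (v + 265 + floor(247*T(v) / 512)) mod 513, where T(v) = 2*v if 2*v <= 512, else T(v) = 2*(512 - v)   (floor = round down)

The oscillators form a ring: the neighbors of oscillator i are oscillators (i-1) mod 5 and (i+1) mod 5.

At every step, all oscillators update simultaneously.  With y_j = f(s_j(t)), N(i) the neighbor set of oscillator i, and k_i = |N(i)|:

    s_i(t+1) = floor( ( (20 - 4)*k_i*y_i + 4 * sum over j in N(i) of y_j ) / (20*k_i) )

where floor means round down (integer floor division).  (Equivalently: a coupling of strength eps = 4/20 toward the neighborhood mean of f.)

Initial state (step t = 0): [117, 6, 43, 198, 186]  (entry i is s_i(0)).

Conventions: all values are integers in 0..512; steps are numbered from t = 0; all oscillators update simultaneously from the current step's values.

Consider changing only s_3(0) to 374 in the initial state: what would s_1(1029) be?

Simulating step by step:
t=0: [117, 6, 43, 374, 186]
t=1: [434, 305, 332, 253, 168]
t=2: [242, 256, 256, 233, 116]
t=3: [256, 252, 250, 241, 437]
t=4: [254, 247, 241, 230, 256]
t=5: [250, 237, 224, 210, 249]
t=6: [240, 217, 191, 174, 233]
t=7: [217, 177, 128, 108, 198]
t=8: [166, 97, 60, 396, 178]
t=9: [118, 410, 377, 255, 114]
t=10: [471, 283, 258, 277, 465]
t=11: [261, 255, 255, 255, 261]
t=12: [254, 253, 253, 253, 254]
t=13: [250, 249, 249, 249, 250]
t=14: [242, 241, 241, 241, 242]
t=15: [226, 225, 225, 225, 226]
t=16: [195, 194, 194, 194, 195]
t=17: [134, 133, 133, 133, 134]
t=18: [14, 13, 13, 13, 14]
t=19: [291, 290, 290, 290, 291]
t=20: [256, 256, 256, 256, 256]
t=21: [255, 255, 255, 255, 255]
t=22: [253, 253, 253, 253, 253]
t=23: [249, 249, 249, 249, 249]
t=24: [241, 241, 241, 241, 241]
t=25: [225, 225, 225, 225, 225]
t=26: [194, 194, 194, 194, 194]
t=27: [133, 133, 133, 133, 133]
t=28: [13, 13, 13, 13, 13]
t=29: [290, 290, 290, 290, 290]
t=30: [256, 256, 256, 256, 256]

Answer: s_1(1029) = 290
Key observation: The state at step 20, [256, 256, 256, 256, 256], reappears at step 30: the system is in a cycle of period 10 from step 20 on.  Therefore the state at step 1029 equals the state at step 20 + ((1029 - 20) mod 10) = 29, which is [290, 290, 290, 290, 290].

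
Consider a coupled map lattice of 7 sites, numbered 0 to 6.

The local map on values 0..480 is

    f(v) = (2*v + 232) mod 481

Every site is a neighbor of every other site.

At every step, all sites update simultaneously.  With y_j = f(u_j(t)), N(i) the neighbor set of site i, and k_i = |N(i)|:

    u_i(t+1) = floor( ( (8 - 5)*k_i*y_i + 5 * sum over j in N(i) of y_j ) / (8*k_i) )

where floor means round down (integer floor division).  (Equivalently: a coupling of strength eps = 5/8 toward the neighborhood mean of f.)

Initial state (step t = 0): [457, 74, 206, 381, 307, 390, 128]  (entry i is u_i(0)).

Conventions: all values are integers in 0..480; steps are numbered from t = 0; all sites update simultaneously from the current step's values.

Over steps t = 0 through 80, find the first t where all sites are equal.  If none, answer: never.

Answer: 17
Key observation: Synchronization is absorbing here: once all sites are equal they stay equal, and step 17 is the first all-equal step.

Derivation:
t=0: [457, 74, 206, 381, 307, 390, 128]  (not all equal)
t=1: [172, 225, 167, 131, 221, 136, 124]  (not all equal)
t=2: [139, 167, 136, 117, 165, 119, 243]  (not all equal)
t=3: [152, 167, 151, 271, 166, 272, 209]  (not all equal)
t=4: [122, 130, 121, 186, 130, 187, 153]  (not all equal)
t=5: [261, 136, 261, 166, 136, 166, 148]  (not all equal)
t=6: [157, 90, 157, 106, 90, 106, 96]  (not all equal)
t=7: [253, 347, 253, 356, 347, 356, 350]  (not all equal)
t=8: [359, 410, 359, 415, 410, 415, 411]  (not all equal)
t=9: [273, 171, 273, 173, 171, 173, 171]  (not all equal)
t=10: [191, 136, 191, 137, 136, 137, 136]  (not all equal)
t=11: [76, 46, 76, 46, 46, 46, 46]  (not all equal)
t=12: [352, 336, 352, 336, 336, 336, 336]  (not all equal)
t=13: [438, 429, 438, 429, 429, 429, 429]  (not all equal)
t=14: [136, 131, 136, 131, 131, 131, 131]  (not all equal)
t=15: [17, 15, 17, 15, 15, 15, 15]  (not all equal)
t=16: [263, 262, 263, 262, 262, 262, 262]  (not all equal)
t=17: [275, 275, 275, 275, 275, 275, 275]  (all equal)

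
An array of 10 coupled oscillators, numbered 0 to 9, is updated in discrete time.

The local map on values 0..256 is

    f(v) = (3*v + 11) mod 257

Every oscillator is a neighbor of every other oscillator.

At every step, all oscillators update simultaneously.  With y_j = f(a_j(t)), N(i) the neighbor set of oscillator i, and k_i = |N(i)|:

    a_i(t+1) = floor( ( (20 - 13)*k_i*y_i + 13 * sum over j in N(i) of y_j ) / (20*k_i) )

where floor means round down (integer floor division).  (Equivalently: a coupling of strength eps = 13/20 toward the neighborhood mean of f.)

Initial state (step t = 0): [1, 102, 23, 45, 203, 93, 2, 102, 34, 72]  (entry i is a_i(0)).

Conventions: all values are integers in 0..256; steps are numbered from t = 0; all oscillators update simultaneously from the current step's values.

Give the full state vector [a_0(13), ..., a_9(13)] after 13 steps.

Answer: [162, 173, 190, 126, 190, 162, 162, 173, 190, 129]

Derivation:
t=0: [1, 102, 23, 45, 203, 93, 2, 102, 34, 72]
t=1: [65, 78, 84, 102, 91, 70, 66, 78, 93, 124]
t=2: [156, 167, 101, 116, 107, 160, 157, 167, 108, 134]
t=3: [181, 190, 135, 148, 140, 184, 182, 190, 141, 163]
t=4: [99, 106, 132, 142, 136, 101, 99, 106, 137, 155]
t=5: [99, 105, 126, 135, 130, 100, 99, 105, 130, 145]
t=6: [90, 95, 113, 120, 116, 91, 90, 95, 116, 129]
t=7: [57, 61, 76, 82, 79, 58, 57, 61, 79, 90]
t=8: [173, 176, 188, 122, 191, 173, 173, 176, 191, 129]
t=9: [44, 47, 57, 73, 59, 44, 44, 47, 59, 79]
t=10: [167, 169, 178, 191, 179, 167, 167, 169, 179, 196]
t=11: [145, 75, 82, 93, 83, 145, 145, 75, 83, 97]
t=12: [133, 146, 81, 90, 81, 133, 133, 146, 81, 93]
t=13: [162, 173, 190, 126, 190, 162, 162, 173, 190, 129]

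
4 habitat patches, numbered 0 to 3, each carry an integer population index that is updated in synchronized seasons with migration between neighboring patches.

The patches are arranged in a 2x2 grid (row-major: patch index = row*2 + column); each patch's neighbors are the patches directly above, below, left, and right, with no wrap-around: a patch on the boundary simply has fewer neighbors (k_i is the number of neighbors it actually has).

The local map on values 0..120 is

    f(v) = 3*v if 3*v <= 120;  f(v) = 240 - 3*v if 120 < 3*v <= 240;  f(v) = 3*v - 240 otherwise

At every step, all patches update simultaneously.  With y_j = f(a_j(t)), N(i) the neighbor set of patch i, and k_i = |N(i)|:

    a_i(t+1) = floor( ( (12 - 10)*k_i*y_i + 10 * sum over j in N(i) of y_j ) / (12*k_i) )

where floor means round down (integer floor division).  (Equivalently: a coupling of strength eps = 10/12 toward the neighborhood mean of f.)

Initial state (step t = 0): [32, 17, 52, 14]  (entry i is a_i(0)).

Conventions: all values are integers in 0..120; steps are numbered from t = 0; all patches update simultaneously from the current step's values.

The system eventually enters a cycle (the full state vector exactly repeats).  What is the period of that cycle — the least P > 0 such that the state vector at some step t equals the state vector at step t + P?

Answer: 2
Key observation: The state at step 10, [44, 76, 76, 44], reappears at step 12 — and no state repeats earlier — so the cycle the system enters has period 2.

Derivation:
t=0: [32, 17, 52, 14]
t=1: [72, 66, 71, 63]
t=2: [32, 38, 35, 37]
t=3: [107, 105, 103, 109]
t=4: [73, 82, 81, 74]
t=5: [7, 17, 16, 6]
t=6: [44, 24, 24, 44]
t=7: [78, 102, 102, 78]
t=8: [56, 16, 16, 56]
t=9: [52, 68, 68, 52]
t=10: [44, 76, 76, 44]
t=11: [28, 92, 92, 28]
t=12: [44, 76, 76, 44]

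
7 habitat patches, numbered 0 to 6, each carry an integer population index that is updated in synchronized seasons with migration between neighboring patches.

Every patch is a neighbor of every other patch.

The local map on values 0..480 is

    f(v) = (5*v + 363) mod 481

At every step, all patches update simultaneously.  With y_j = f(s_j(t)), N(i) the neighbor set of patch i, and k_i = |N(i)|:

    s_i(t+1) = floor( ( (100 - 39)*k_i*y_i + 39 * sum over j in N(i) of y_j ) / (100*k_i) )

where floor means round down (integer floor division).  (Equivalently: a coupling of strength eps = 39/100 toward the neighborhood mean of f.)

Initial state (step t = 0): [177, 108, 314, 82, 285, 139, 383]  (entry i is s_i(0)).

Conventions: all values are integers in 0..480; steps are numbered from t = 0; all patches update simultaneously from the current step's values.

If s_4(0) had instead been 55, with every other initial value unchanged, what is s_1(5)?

Simulating step by step:
t=0: [177, 108, 314, 82, 55, 139, 383]
t=1: [260, 335, 109, 264, 190, 157, 297]
t=2: [246, 188, 359, 257, 317, 227, 347]
t=3: [158, 262, 204, 188, 89, 106, 171]
t=4: [245, 266, 371, 327, 319, 366, 281]
t=5: [169, 226, 250, 130, 108, 237, 267]

Answer: s_1(5) = 226
Key observation: This trace re-runs the system from the modified initial state.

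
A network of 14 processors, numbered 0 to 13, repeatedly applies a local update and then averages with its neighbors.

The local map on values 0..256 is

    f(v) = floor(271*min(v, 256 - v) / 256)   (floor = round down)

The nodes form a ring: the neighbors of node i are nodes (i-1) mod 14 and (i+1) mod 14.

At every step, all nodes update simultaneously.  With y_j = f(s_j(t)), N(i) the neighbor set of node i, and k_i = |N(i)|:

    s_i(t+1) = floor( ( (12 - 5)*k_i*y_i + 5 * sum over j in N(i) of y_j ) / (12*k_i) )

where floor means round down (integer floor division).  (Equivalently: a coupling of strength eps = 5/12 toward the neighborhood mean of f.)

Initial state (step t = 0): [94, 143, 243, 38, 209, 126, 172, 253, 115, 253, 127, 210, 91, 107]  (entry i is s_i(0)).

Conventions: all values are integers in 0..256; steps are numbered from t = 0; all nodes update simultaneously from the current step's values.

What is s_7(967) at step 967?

Simulating step by step:
t=0: [94, 143, 243, 38, 209, 126, 172, 253, 115, 253, 127, 210, 91, 107]
t=1: [106, 92, 40, 36, 64, 106, 79, 45, 71, 54, 88, 75, 89, 106]
t=2: [108, 88, 52, 44, 70, 96, 81, 60, 65, 68, 82, 85, 94, 108]
t=3: [109, 89, 61, 53, 73, 92, 83, 68, 67, 73, 83, 90, 100, 110]
t=4: [110, 92, 68, 62, 76, 90, 85, 74, 71, 77, 86, 95, 105, 113]
t=5: [112, 95, 75, 69, 80, 90, 87, 79, 76, 81, 90, 100, 110, 116]
t=6: [115, 99, 82, 76, 84, 92, 90, 84, 81, 86, 95, 105, 114, 119]
t=7: [118, 103, 88, 82, 88, 94, 93, 88, 86, 91, 100, 110, 119, 123]
t=8: [122, 108, 94, 88, 92, 97, 97, 93, 92, 96, 105, 115, 124, 127]
t=9: [126, 114, 100, 95, 97, 100, 101, 98, 98, 102, 111, 121, 129, 132]
t=10: [129, 119, 107, 101, 102, 104, 105, 103, 103, 108, 117, 126, 132, 132]
t=11: [131, 124, 114, 107, 107, 109, 110, 109, 110, 114, 123, 130, 131, 131]
t=12: [131, 128, 120, 114, 113, 114, 115, 115, 116, 121, 128, 132, 132, 132]
t=13: [132, 132, 127, 121, 119, 120, 120, 121, 123, 128, 132, 131, 131, 131]
t=14: [131, 131, 132, 128, 126, 126, 127, 128, 130, 133, 132, 131, 132, 131]
t=15: [132, 131, 132, 133, 133, 133, 134, 134, 132, 130, 131, 131, 131, 131]
t=16: [131, 131, 131, 130, 130, 129, 129, 129, 131, 132, 132, 132, 132, 131]
t=17: [132, 132, 132, 132, 133, 133, 134, 133, 132, 131, 131, 131, 131, 131]
t=18: [131, 131, 131, 130, 130, 129, 129, 130, 131, 131, 132, 132, 132, 131]
t=19: [132, 132, 132, 132, 133, 133, 133, 133, 132, 131, 131, 131, 131, 131]
t=20: [131, 131, 131, 130, 130, 130, 130, 130, 131, 131, 132, 132, 132, 131]
t=21: [132, 132, 132, 132, 133, 133, 133, 132, 132, 131, 131, 131, 131, 131]
t=22: [131, 131, 131, 130, 130, 130, 130, 130, 131, 131, 132, 132, 132, 131]

Answer: s_7(967) = 132
Key observation: The state at step 20, [131, 131, 131, 130, 130, 130, 130, 130, 131, 131, 132, 132, 132, 131], reappears at step 22: the system is in a cycle of period 2 from step 20 on.  Therefore the state at step 967 equals the state at step 20 + ((967 - 20) mod 2) = 21, which is [132, 132, 132, 132, 133, 133, 133, 132, 132, 131, 131, 131, 131, 131].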